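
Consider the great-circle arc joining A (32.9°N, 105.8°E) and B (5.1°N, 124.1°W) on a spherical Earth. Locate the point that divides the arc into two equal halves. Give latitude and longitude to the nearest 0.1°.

≈ (38.8°N, 178.8°W)

Convert each endpoint to a unit vector on the sphere (x = cos φ cos λ, y = cos φ sin λ, z = sin φ).
The central angle between the endpoints is δ = arccos(p₁·p₂) ≈ 2.083 rad (119.4°).
Interpolate at f = 1/2 with slerp weights a = sin((1−f)δ)/sin δ ≈ 0.991, b = sin(fδ)/sin δ ≈ 0.991.
p = a·p₁ + b·p₂ ≈ (-0.780, -0.017, 0.626); φ = arcsin(p_z) ≈ 38.76°, λ = atan2(p_y, p_x) ≈ -178.77°.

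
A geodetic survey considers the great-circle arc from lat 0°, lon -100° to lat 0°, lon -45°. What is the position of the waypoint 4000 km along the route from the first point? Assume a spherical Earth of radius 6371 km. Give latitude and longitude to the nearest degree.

≈ lat 0°, lon -64°

Write both endpoints as unit vectors p₁, p₂ with components (cos φ cos λ, cos φ sin λ, sin φ).
The central angle between the endpoints is δ = arccos(p₁·p₂) ≈ 0.960 rad (55.0°). The total great-circle distance is δ·R ≈ 0.960 × 6371 ≈ 6116 km, so the target fraction is f = 4000/6116 ≈ 0.654.
Interpolate at f ≈ 0.654 with slerp weights a = sin((1−f)δ)/sin δ ≈ 0.398, b = sin(fδ)/sin δ ≈ 0.717.
p = a·p₁ + b·p₂ ≈ (0.438, -0.899, 0.000); φ = arcsin(p_z) ≈ 0.00°, λ = atan2(p_y, p_x) ≈ -64.03°.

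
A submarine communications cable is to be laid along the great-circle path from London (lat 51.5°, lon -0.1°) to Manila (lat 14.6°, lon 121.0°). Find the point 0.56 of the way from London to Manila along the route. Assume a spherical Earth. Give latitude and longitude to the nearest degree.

≈ lat 48°, lon 89°

Write both endpoints as unit vectors p₁, p₂ with components (cos φ cos λ, cos φ sin λ, sin φ).
The central angle between the endpoints is δ = arccos(p₁·p₂) ≈ 1.685 rad (96.5°).
Interpolate at f = 0.56 with slerp weights a = sin((1−f)δ)/sin δ ≈ 0.680, b = sin(fδ)/sin δ ≈ 0.815.
p = a·p₁ + b·p₂ ≈ (0.017, 0.675, 0.737); φ = arcsin(p_z) ≈ 47.51°, λ = atan2(p_y, p_x) ≈ 88.56°.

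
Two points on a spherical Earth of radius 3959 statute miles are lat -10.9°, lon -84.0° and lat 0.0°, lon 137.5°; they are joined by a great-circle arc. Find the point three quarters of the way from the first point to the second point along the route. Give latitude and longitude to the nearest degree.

≈ lat -9°, lon 171°

The haversine formula gives a central angle δ ≈ 2.397 rad (137.3°) between the endpoints.
Interpolate at f = 3/4 with slerp weights a = sin((1−f)δ)/sin δ ≈ 0.832, b = sin(fδ)/sin δ ≈ 1.438.
p = a·p₁ + b·p₂ ≈ (-0.975, 0.159, -0.157); φ = arcsin(p_z) ≈ -9.06°, λ = atan2(p_y, p_x) ≈ 170.76°.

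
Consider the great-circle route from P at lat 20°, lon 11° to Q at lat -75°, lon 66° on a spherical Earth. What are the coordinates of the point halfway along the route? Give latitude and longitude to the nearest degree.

≈ lat -29°, lon 22°

Convert each endpoint to a unit vector on the sphere (x = cos φ cos λ, y = cos φ sin λ, z = sin φ).
The central angle between the endpoints is δ = arccos(p₁·p₂) ≈ 1.763 rad (101.0°).
Interpolate at f = 1/2 with slerp weights a = sin((1−f)δ)/sin δ ≈ 0.786, b = sin(fδ)/sin δ ≈ 0.786.
p = a·p₁ + b·p₂ ≈ (0.808, 0.327, -0.490); φ = arcsin(p_z) ≈ -29.37°, λ = atan2(p_y, p_x) ≈ 22.03°.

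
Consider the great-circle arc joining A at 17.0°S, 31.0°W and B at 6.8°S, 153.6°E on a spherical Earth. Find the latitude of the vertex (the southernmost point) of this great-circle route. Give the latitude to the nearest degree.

The great circle lies in the plane with unit normal n̂ = (p₁ × p₂)/|p₁ × p₂|.
Here n̂_z ≈ -0.186; the vertex latitude is φ_max = arccos|n̂_z| ≈ 79.3°.
Check via Clairaut: cos φ_max = |cos φ₁| · sin C = cos(17.0°)·sin(168.8°) ≈ 0.186, again giving ≈ 79.3°.

≈ 79°S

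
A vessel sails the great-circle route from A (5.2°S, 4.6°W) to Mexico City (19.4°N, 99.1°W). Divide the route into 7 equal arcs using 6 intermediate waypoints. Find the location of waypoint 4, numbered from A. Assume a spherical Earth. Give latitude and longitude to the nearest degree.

≈ (12°N, 57°W)

From cos δ = sin φ₁ sin φ₂ + cos φ₁ cos φ₂ cos Δλ, the central angle is δ ≈ 1.675 rad (96.0°).
Interpolate at f = 4/7 with slerp weights a = sin((1−f)δ)/sin δ ≈ 0.661, b = sin(fδ)/sin δ ≈ 0.822.
p = a·p₁ + b·p₂ ≈ (0.534, -0.818, 0.213); φ = arcsin(p_z) ≈ 12.30°, λ = atan2(p_y, p_x) ≈ -56.88°.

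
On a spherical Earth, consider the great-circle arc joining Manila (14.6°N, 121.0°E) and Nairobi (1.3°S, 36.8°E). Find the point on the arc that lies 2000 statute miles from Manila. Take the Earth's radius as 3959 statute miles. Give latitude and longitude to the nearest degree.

≈ 11°N, 91°E

Convert each endpoint to a unit vector on the sphere (x = cos φ cos λ, y = cos φ sin λ, z = sin φ).
The central angle between the endpoints is δ = arccos(p₁·p₂) ≈ 1.479 rad (84.7°). The total great-circle distance is δ·R ≈ 1.479 × 3959 ≈ 5854 mi, so the target fraction is f = 2000/5854 ≈ 0.342.
Interpolate at f ≈ 0.342 with slerp weights a = sin((1−f)δ)/sin δ ≈ 0.830, b = sin(fδ)/sin δ ≈ 0.486.
p = a·p₁ + b·p₂ ≈ (-0.025, 0.980, 0.198); φ = arcsin(p_z) ≈ 11.44°, λ = atan2(p_y, p_x) ≈ 91.45°.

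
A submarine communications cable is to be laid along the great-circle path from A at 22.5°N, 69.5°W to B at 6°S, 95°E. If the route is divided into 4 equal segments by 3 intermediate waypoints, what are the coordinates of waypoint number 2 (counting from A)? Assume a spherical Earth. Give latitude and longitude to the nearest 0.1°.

≈ 46.1°N, 27.9°E

Write both endpoints as unit vectors p₁, p₂ with components (cos φ cos λ, cos φ sin λ, sin φ).
The central angle between the endpoints is δ = arccos(p₁·p₂) ≈ 2.753 rad (157.7°).
Interpolate at f = 2/4 with slerp weights a = sin((1−f)δ)/sin δ ≈ 2.589, b = sin(fδ)/sin δ ≈ 2.589.
p = a·p₁ + b·p₂ ≈ (0.613, 0.325, 0.720); φ = arcsin(p_z) ≈ 46.07°, λ = atan2(p_y, p_x) ≈ 27.89°.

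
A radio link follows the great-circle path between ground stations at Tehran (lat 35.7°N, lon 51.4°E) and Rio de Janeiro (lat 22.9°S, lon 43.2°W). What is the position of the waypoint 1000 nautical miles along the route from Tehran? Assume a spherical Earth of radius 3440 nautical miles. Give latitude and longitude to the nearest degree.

Write both endpoints as unit vectors p₁, p₂ with components (cos φ cos λ, cos φ sin λ, sin φ).
The central angle between the endpoints is δ = arccos(p₁·p₂) ≈ 1.862 rad (106.7°). The total great-circle distance is δ·R ≈ 1.862 × 3440 ≈ 6405 nmi, so the target fraction is f = 1000/6405 ≈ 0.156.
Interpolate at f ≈ 0.156 with slerp weights a = sin((1−f)δ)/sin δ ≈ 1.044, b = sin(fδ)/sin δ ≈ 0.299.
p = a·p₁ + b·p₂ ≈ (0.730, 0.474, 0.493); φ = arcsin(p_z) ≈ 29.52°, λ = atan2(p_y, p_x) ≈ 32.99°.

≈ lat 30°N, lon 33°E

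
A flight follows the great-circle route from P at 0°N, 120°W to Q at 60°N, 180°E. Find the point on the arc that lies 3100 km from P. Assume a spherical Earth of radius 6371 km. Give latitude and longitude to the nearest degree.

≈ 25°N, 133°W

Convert each endpoint to a unit vector on the sphere (x = cos φ cos λ, y = cos φ sin λ, z = sin φ).
The central angle between the endpoints is δ = arccos(p₁·p₂) ≈ 1.318 rad (75.5°). The total great-circle distance is δ·R ≈ 1.318 × 6371 ≈ 8398 km, so the target fraction is f = 3100/8398 ≈ 0.369.
Interpolate at f ≈ 0.369 with slerp weights a = sin((1−f)δ)/sin δ ≈ 0.763, b = sin(fδ)/sin δ ≈ 0.483.
p = a·p₁ + b·p₂ ≈ (-0.623, -0.661, 0.418); φ = arcsin(p_z) ≈ 24.72°, λ = atan2(p_y, p_x) ≈ -133.31°.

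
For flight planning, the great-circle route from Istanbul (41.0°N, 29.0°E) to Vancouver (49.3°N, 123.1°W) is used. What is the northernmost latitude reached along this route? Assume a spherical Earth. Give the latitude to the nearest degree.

The great circle lies in the plane with unit normal n̂ = (p₁ × p₂)/|p₁ × p₂|.
Here n̂_z ≈ -0.231; the vertex latitude is φ_max = arccos|n̂_z| ≈ 76.7°.
Check via Clairaut: cos φ_max = |cos φ₁| · sin C = cos(41.0°)·sin(17.8°) ≈ 0.231, again giving ≈ 76.7°.

≈ 77°N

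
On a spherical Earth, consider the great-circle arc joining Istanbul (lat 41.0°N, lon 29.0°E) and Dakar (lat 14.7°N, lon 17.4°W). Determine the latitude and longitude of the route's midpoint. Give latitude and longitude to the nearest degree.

≈ lat 30°N, lon 3°E

Convert each endpoint to a unit vector on the sphere (x = cos φ cos λ, y = cos φ sin λ, z = sin φ).
The central angle between the endpoints is δ = arccos(p₁·p₂) ≈ 0.837 rad (47.9°).
Interpolate at f = 1/2 with slerp weights a = sin((1−f)δ)/sin δ ≈ 0.547, b = sin(fδ)/sin δ ≈ 0.547.
p = a·p₁ + b·p₂ ≈ (0.866, 0.042, 0.498); φ = arcsin(p_z) ≈ 29.86°, λ = atan2(p_y, p_x) ≈ 2.77°.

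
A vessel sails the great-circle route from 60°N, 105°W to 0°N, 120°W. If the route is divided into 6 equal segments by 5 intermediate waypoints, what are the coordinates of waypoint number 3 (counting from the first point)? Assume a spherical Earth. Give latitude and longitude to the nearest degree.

Write both endpoints as unit vectors p₁, p₂ with components (cos φ cos λ, cos φ sin λ, sin φ).
The central angle between the endpoints is δ = arccos(p₁·p₂) ≈ 1.067 rad (61.1°).
Interpolate at f = 3/6 with slerp weights a = sin((1−f)δ)/sin δ ≈ 0.581, b = sin(fδ)/sin δ ≈ 0.581.
p = a·p₁ + b·p₂ ≈ (-0.365, -0.783, 0.503); φ = arcsin(p_z) ≈ 30.19°, λ = atan2(p_y, p_x) ≈ -115.01°.

≈ 30°N, 115°W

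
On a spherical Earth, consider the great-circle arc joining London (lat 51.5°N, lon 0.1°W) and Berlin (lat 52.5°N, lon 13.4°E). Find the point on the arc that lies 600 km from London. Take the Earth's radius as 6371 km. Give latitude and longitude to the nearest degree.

Write both endpoints as unit vectors p₁, p₂ with components (cos φ cos λ, cos φ sin λ, sin φ).
The central angle between the endpoints is δ = arccos(p₁·p₂) ≈ 0.146 rad (8.4°). The total great-circle distance is δ·R ≈ 0.146 × 6371 ≈ 929 km, so the target fraction is f = 600/929 ≈ 0.646.
Interpolate at f ≈ 0.646 with slerp weights a = sin((1−f)δ)/sin δ ≈ 0.356, b = sin(fδ)/sin δ ≈ 0.647.
p = a·p₁ + b·p₂ ≈ (0.604, 0.091, 0.791); φ = arcsin(p_z) ≈ 52.32°, λ = atan2(p_y, p_x) ≈ 8.55°.

≈ lat 52°N, lon 9°E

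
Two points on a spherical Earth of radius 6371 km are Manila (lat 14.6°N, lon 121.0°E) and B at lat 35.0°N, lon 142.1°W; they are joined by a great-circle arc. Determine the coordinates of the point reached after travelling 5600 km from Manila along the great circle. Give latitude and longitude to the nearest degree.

≈ lat 36°N, lon 172°E

Write both endpoints as unit vectors p₁, p₂ with components (cos φ cos λ, cos φ sin λ, sin φ).
The central angle between the endpoints is δ = arccos(p₁·p₂) ≈ 1.521 rad (87.2°). The total great-circle distance is δ·R ≈ 1.521 × 6371 ≈ 9693 km, so the target fraction is f = 5600/9693 ≈ 0.578.
Interpolate at f ≈ 0.578 with slerp weights a = sin((1−f)δ)/sin δ ≈ 0.600, b = sin(fδ)/sin δ ≈ 0.771.
p = a·p₁ + b·p₂ ≈ (-0.797, 0.110, 0.593); φ = arcsin(p_z) ≈ 36.40°, λ = atan2(p_y, p_x) ≈ 172.17°.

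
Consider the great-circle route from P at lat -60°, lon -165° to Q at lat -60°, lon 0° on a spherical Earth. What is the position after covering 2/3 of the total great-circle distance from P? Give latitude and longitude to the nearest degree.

The haversine formula gives a central angle δ ≈ 1.037 rad (59.4°) between the endpoints.
Interpolate at f = 2/3 with slerp weights a = sin((1−f)δ)/sin δ ≈ 0.394, b = sin(fδ)/sin δ ≈ 0.741.
p = a·p₁ + b·p₂ ≈ (0.180, -0.051, -0.982); φ = arcsin(p_z) ≈ -79.21°, λ = atan2(p_y, p_x) ≈ -15.78°.

≈ lat -79°, lon -16°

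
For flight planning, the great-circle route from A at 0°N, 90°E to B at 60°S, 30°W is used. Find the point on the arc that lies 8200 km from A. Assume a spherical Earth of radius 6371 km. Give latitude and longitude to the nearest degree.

≈ 59°S, 33°E

Write both endpoints as unit vectors p₁, p₂ with components (cos φ cos λ, cos φ sin λ, sin φ).
The central angle between the endpoints is δ = arccos(p₁·p₂) ≈ 1.823 rad (104.5°). The total great-circle distance is δ·R ≈ 1.823 × 6371 ≈ 11617 km, so the target fraction is f = 8200/11617 ≈ 0.706.
Interpolate at f ≈ 0.706 with slerp weights a = sin((1−f)δ)/sin δ ≈ 0.528, b = sin(fδ)/sin δ ≈ 0.992.
p = a·p₁ + b·p₂ ≈ (0.429, 0.280, -0.859); φ = arcsin(p_z) ≈ -59.17°, λ = atan2(p_y, p_x) ≈ 33.10°.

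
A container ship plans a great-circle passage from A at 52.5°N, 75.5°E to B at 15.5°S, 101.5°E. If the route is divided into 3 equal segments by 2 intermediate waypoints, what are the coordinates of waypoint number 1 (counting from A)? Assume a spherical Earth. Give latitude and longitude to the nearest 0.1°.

Convert each endpoint to a unit vector on the sphere (x = cos φ cos λ, y = cos φ sin λ, z = sin φ).
The central angle between the endpoints is δ = arccos(p₁·p₂) ≈ 1.250 rad (71.6°).
Interpolate at f = 1/3 with slerp weights a = sin((1−f)δ)/sin δ ≈ 0.780, b = sin(fδ)/sin δ ≈ 0.426.
p = a·p₁ + b·p₂ ≈ (0.037, 0.862, 0.505); φ = arcsin(p_z) ≈ 30.32°, λ = atan2(p_y, p_x) ≈ 87.55°.

≈ 30.3°N, 87.5°E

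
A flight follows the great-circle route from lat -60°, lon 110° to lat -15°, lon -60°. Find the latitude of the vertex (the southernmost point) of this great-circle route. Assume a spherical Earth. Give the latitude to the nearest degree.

≈ -85°

The great circle lies in the plane with unit normal n̂ = (p₁ × p₂)/|p₁ × p₂|.
Here n̂_z ≈ -0.087; the vertex latitude is φ_max = arccos|n̂_z| ≈ 85.0°.
Check via Clairaut: cos φ_max = |cos φ₁| · sin C = cos(60.0°)·sin(170.0°) ≈ 0.087, again giving ≈ 85.0°.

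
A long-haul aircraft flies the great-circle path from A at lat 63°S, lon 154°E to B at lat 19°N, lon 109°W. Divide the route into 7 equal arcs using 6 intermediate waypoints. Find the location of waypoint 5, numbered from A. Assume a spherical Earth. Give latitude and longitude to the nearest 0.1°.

From cos δ = sin φ₁ sin φ₂ + cos φ₁ cos φ₂ cos Δλ, the central angle is δ ≈ 1.920 rad (110.0°).
Interpolate at f = 5/7 with slerp weights a = sin((1−f)δ)/sin δ ≈ 0.555, b = sin(fδ)/sin δ ≈ 1.043.
p = a·p₁ + b·p₂ ≈ (-0.548, -0.822, -0.155); φ = arcsin(p_z) ≈ -8.91°, λ = atan2(p_y, p_x) ≈ -123.67°.

≈ lat 8.9°S, lon 123.7°W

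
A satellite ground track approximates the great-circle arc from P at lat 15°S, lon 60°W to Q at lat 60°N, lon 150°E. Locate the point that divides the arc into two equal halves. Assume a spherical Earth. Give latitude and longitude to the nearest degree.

≈ lat 46°N, lon 85°W

The haversine formula gives a central angle δ ≈ 2.268 rad (130.0°) between the endpoints.
Interpolate at f = 1/2 with slerp weights a = sin((1−f)δ)/sin δ ≈ 1.182, b = sin(fδ)/sin δ ≈ 1.182.
p = a·p₁ + b·p₂ ≈ (0.059, -0.694, 0.718); φ = arcsin(p_z) ≈ 45.89°, λ = atan2(p_y, p_x) ≈ -85.13°.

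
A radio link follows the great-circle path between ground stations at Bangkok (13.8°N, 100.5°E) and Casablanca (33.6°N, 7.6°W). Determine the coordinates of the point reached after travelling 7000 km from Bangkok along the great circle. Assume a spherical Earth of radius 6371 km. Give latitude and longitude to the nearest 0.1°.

Convert each endpoint to a unit vector on the sphere (x = cos φ cos λ, y = cos φ sin λ, z = sin φ).
The central angle between the endpoints is δ = arccos(p₁·p₂) ≈ 1.690 rad (96.9°). The total great-circle distance is δ·R ≈ 1.690 × 6371 ≈ 10769 km, so the target fraction is f = 7000/10769 ≈ 0.650.
Interpolate at f ≈ 0.650 with slerp weights a = sin((1−f)δ)/sin δ ≈ 0.562, b = sin(fδ)/sin δ ≈ 0.897.
p = a·p₁ + b·p₂ ≈ (0.641, 0.438, 0.630); φ = arcsin(p_z) ≈ 39.08°, λ = atan2(p_y, p_x) ≈ 34.31°.

≈ (39.1°N, 34.3°E)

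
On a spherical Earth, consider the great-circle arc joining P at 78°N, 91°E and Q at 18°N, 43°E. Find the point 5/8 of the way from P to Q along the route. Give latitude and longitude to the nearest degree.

The haversine formula gives a central angle δ ≈ 1.121 rad (64.2°) between the endpoints.
Interpolate at f = 5/8 with slerp weights a = sin((1−f)δ)/sin δ ≈ 0.453, b = sin(fδ)/sin δ ≈ 0.716.
p = a·p₁ + b·p₂ ≈ (0.496, 0.559, 0.665); φ = arcsin(p_z) ≈ 41.65°, λ = atan2(p_y, p_x) ≈ 48.38°.

≈ 42°N, 48°E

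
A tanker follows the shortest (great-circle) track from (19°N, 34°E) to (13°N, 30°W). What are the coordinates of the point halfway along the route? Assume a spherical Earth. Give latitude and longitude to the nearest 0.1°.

Write both endpoints as unit vectors p₁, p₂ with components (cos φ cos λ, cos φ sin λ, sin φ).
The central angle between the endpoints is δ = arccos(p₁·p₂) ≈ 1.073 rad (61.5°).
Interpolate at f = 1/2 with slerp weights a = sin((1−f)δ)/sin δ ≈ 0.582, b = sin(fδ)/sin δ ≈ 0.582.
p = a·p₁ + b·p₂ ≈ (0.947, 0.024, 0.320); φ = arcsin(p_z) ≈ 18.68°, λ = atan2(p_y, p_x) ≈ 1.46°.

≈ (18.7°N, 1.5°E)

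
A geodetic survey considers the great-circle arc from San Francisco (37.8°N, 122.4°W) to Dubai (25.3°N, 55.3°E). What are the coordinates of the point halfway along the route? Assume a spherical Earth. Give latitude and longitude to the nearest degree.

Write both endpoints as unit vectors p₁, p₂ with components (cos φ cos λ, cos φ sin λ, sin φ).
The central angle between the endpoints is δ = arccos(p₁·p₂) ≈ 2.040 rad (116.9°).
Interpolate at f = 1/2 with slerp weights a = sin((1−f)δ)/sin δ ≈ 0.955, b = sin(fδ)/sin δ ≈ 0.955.
p = a·p₁ + b·p₂ ≈ (0.087, 0.073, 0.994); φ = arcsin(p_z) ≈ 83.48°, λ = atan2(p_y, p_x) ≈ 39.83°.

≈ 83°N, 40°E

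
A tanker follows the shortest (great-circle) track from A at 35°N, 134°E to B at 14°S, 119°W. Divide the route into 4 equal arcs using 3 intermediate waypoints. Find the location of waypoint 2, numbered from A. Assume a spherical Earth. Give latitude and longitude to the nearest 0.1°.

Convert each endpoint to a unit vector on the sphere (x = cos φ cos λ, y = cos φ sin λ, z = sin φ).
The central angle between the endpoints is δ = arccos(p₁·p₂) ≈ 1.951 rad (111.8°).
Interpolate at f = 2/4 with slerp weights a = sin((1−f)δ)/sin δ ≈ 0.892, b = sin(fδ)/sin δ ≈ 0.892.
p = a·p₁ + b·p₂ ≈ (-0.927, -0.231, 0.296); φ = arcsin(p_z) ≈ 17.20°, λ = atan2(p_y, p_x) ≈ -165.99°.

≈ 17.2°N, 166.0°W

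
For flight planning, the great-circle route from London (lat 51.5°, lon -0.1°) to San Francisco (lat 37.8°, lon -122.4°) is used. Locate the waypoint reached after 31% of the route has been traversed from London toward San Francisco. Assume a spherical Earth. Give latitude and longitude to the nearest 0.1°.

Write both endpoints as unit vectors p₁, p₂ with components (cos φ cos λ, cos φ sin λ, sin φ).
The central angle between the endpoints is δ = arccos(p₁·p₂) ≈ 1.352 rad (77.5°).
Interpolate at f = 0.31 with slerp weights a = sin((1−f)δ)/sin δ ≈ 0.823, b = sin(fδ)/sin δ ≈ 0.417.
p = a·p₁ + b·p₂ ≈ (0.336, -0.279, 0.900); φ = arcsin(p_z) ≈ 64.11°, λ = atan2(p_y, p_x) ≈ -39.73°.

≈ lat 64.1°, lon -39.7°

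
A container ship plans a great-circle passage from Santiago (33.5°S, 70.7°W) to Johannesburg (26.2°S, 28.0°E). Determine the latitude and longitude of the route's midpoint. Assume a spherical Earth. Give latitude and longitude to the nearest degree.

From cos δ = sin φ₁ sin φ₂ + cos φ₁ cos φ₂ cos Δλ, the central angle is δ ≈ 1.440 rad (82.5°).
Interpolate at f = 1/2 with slerp weights a = sin((1−f)δ)/sin δ ≈ 0.665, b = sin(fδ)/sin δ ≈ 0.665.
p = a·p₁ + b·p₂ ≈ (0.710, -0.243, -0.661); φ = arcsin(p_z) ≈ -41.35°, λ = atan2(p_y, p_x) ≈ -18.91°.

≈ 41°S, 19°W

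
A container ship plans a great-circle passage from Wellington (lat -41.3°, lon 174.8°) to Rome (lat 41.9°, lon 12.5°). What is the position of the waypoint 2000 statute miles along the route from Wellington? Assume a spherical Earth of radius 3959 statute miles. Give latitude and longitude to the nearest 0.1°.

The haversine formula gives a central angle δ ≈ 2.911 rad (166.8°) between the endpoints. The total great-circle distance is δ·R ≈ 2.911 × 3959 ≈ 11524 mi, so the target fraction is f = 2000/11524 ≈ 0.174.
Interpolate at f ≈ 0.174 with slerp weights a = sin((1−f)δ)/sin δ ≈ 2.934, b = sin(fδ)/sin δ ≈ 2.115.
p = a·p₁ + b·p₂ ≈ (-0.658, 0.541, -0.524); φ = arcsin(p_z) ≈ -31.60°, λ = atan2(p_y, p_x) ≈ 140.61°.

≈ lat -31.6°, lon 140.6°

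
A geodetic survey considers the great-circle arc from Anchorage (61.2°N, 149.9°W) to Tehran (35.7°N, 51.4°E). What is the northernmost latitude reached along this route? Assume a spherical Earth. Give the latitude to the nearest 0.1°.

The great circle lies in the plane with unit normal n̂ = (p₁ × p₂)/|p₁ × p₂|.
Here n̂_z ≈ -0.144; the vertex latitude is φ_max = arccos|n̂_z| ≈ 81.7°.
Check via Clairaut: cos φ_max = |cos φ₁| · sin C = cos(61.2°)·sin(17.4°) ≈ 0.144, again giving ≈ 81.7°.

≈ 81.7°N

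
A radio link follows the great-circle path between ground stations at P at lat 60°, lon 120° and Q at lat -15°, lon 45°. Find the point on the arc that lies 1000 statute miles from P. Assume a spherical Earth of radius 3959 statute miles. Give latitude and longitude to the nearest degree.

Write both endpoints as unit vectors p₁, p₂ with components (cos φ cos λ, cos φ sin λ, sin φ).
The central angle between the endpoints is δ = arccos(p₁·p₂) ≈ 1.670 rad (95.7°). The total great-circle distance is δ·R ≈ 1.670 × 3959 ≈ 6612 mi, so the target fraction is f = 1000/6612 ≈ 0.151.
Interpolate at f ≈ 0.151 with slerp weights a = sin((1−f)δ)/sin δ ≈ 0.993, b = sin(fδ)/sin δ ≈ 0.251.
p = a·p₁ + b·p₂ ≈ (-0.077, 0.602, 0.795); φ = arcsin(p_z) ≈ 52.67°, λ = atan2(p_y, p_x) ≈ 97.27°.

≈ lat 53°, lon 97°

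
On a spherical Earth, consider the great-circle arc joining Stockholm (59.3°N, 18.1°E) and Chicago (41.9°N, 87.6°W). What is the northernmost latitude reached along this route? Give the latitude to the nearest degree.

≈ 65°N

The great circle lies in the plane with unit normal n̂ = (p₁ × p₂)/|p₁ × p₂|.
Here n̂_z ≈ -0.415; the vertex latitude is φ_max = arccos|n̂_z| ≈ 65.5°.
Check via Clairaut: cos φ_max = |cos φ₁| · sin C = cos(59.3°)·sin(54.3°) ≈ 0.415, again giving ≈ 65.5°.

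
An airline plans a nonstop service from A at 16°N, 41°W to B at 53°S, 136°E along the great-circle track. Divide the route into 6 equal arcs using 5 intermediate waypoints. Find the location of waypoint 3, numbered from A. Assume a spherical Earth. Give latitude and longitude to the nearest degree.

≈ 55°S, 36°W

Write both endpoints as unit vectors p₁, p₂ with components (cos φ cos λ, cos φ sin λ, sin φ).
The central angle between the endpoints is δ = arccos(p₁·p₂) ≈ 2.495 rad (142.9°).
Interpolate at f = 3/6 with slerp weights a = sin((1−f)δ)/sin δ ≈ 1.573, b = sin(fδ)/sin δ ≈ 1.573.
p = a·p₁ + b·p₂ ≈ (0.460, -0.334, -0.823); φ = arcsin(p_z) ≈ -55.34°, λ = atan2(p_y, p_x) ≈ -36.00°.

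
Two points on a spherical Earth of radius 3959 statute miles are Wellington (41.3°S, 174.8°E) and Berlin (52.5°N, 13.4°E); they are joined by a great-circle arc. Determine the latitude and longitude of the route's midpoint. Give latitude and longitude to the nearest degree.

≈ 27°N, 127°E

Write both endpoints as unit vectors p₁, p₂ with components (cos φ cos λ, cos φ sin λ, sin φ).
The central angle between the endpoints is δ = arccos(p₁·p₂) ≈ 2.848 rad (163.2°).
Interpolate at f = 1/2 with slerp weights a = sin((1−f)δ)/sin δ ≈ 3.413, b = sin(fδ)/sin δ ≈ 3.413.
p = a·p₁ + b·p₂ ≈ (-0.532, 0.714, 0.455); φ = arcsin(p_z) ≈ 27.07°, λ = atan2(p_y, p_x) ≈ 126.71°.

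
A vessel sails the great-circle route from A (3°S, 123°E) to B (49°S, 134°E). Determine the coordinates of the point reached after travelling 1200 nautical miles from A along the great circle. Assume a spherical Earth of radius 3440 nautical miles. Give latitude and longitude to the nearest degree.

≈ (23°S, 127°E)

The haversine formula gives a central angle δ ≈ 0.819 rad (47.0°) between the endpoints. The total great-circle distance is δ·R ≈ 0.819 × 3440 ≈ 2819 nmi, so the target fraction is f = 1200/2819 ≈ 0.426.
Interpolate at f ≈ 0.426 with slerp weights a = sin((1−f)δ)/sin δ ≈ 0.620, b = sin(fδ)/sin δ ≈ 0.468.
p = a·p₁ + b·p₂ ≈ (-0.551, 0.740, -0.385); φ = arcsin(p_z) ≈ -22.67°, λ = atan2(p_y, p_x) ≈ 126.64°.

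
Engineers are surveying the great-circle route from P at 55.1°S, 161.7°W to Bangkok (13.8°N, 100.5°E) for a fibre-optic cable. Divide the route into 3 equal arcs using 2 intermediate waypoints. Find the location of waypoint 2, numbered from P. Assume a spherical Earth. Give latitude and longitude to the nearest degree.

≈ 15°S, 121°E

Convert each endpoint to a unit vector on the sphere (x = cos φ cos λ, y = cos φ sin λ, z = sin φ).
The central angle between the endpoints is δ = arccos(p₁·p₂) ≈ 1.845 rad (105.7°).
Interpolate at f = 2/3 with slerp weights a = sin((1−f)δ)/sin δ ≈ 0.599, b = sin(fδ)/sin δ ≈ 0.979.
p = a·p₁ + b·p₂ ≈ (-0.499, 0.827, -0.258); φ = arcsin(p_z) ≈ -14.96°, λ = atan2(p_y, p_x) ≈ 121.09°.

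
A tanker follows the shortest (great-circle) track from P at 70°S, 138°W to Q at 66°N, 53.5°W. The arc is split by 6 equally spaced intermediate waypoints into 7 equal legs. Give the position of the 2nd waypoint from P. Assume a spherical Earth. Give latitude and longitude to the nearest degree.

Write both endpoints as unit vectors p₁, p₂ with components (cos φ cos λ, cos φ sin λ, sin φ).
The central angle between the endpoints is δ = arccos(p₁·p₂) ≈ 2.578 rad (147.7°).
Interpolate at f = 2/7 with slerp weights a = sin((1−f)δ)/sin δ ≈ 1.803, b = sin(fδ)/sin δ ≈ 1.256.
p = a·p₁ + b·p₂ ≈ (-0.154, -0.823, -0.546); φ = arcsin(p_z) ≈ -33.10°, λ = atan2(p_y, p_x) ≈ -100.61°.

≈ 33°S, 101°W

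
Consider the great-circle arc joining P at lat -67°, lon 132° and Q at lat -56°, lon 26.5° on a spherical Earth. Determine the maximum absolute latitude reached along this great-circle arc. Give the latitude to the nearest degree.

≈ -73°

The great circle lies in the plane with unit normal n̂ = (p₁ × p₂)/|p₁ × p₂|.
Here n̂_z ≈ -0.297; the vertex latitude is φ_max = arccos|n̂_z| ≈ 72.7°.
Check via Clairaut: cos φ_max = |cos φ₁| · sin C = cos(67.0°)·sin(130.6°) ≈ 0.297, again giving ≈ 72.7°.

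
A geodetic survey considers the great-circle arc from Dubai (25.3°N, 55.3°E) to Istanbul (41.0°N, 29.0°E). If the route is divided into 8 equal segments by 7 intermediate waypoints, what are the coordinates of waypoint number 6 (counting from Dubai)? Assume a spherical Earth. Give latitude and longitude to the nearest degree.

Convert each endpoint to a unit vector on the sphere (x = cos φ cos λ, y = cos φ sin λ, z = sin φ).
The central angle between the endpoints is δ = arccos(p₁·p₂) ≈ 0.469 rad (26.9°).
Interpolate at f = 6/8 with slerp weights a = sin((1−f)δ)/sin δ ≈ 0.259, b = sin(fδ)/sin δ ≈ 0.762.
p = a·p₁ + b·p₂ ≈ (0.636, 0.471, 0.611); φ = arcsin(p_z) ≈ 37.64°, λ = atan2(p_y, p_x) ≈ 36.52°.

≈ (38°N, 37°E)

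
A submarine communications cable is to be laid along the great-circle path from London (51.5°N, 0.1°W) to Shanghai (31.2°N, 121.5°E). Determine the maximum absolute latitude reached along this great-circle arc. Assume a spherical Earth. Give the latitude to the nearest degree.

≈ 63°N

The great circle lies in the plane with unit normal n̂ = (p₁ × p₂)/|p₁ × p₂|.
Here n̂_z ≈ +0.457; the vertex latitude is φ_max = arccos|n̂_z| ≈ 62.8°.
Check via Clairaut: cos φ_max = |cos φ₁| · sin C = cos(51.5°)·sin(47.3°) ≈ 0.457, again giving ≈ 62.8°.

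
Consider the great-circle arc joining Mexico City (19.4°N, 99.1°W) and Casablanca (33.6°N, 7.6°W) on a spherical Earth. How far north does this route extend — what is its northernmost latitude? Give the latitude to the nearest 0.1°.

≈ 37.2°N

The great circle lies in the plane with unit normal n̂ = (p₁ × p₂)/|p₁ × p₂|.
Here n̂_z ≈ +0.796; the vertex latitude is φ_max = arccos|n̂_z| ≈ 37.2°.
Check via Clairaut: cos φ_max = |cos φ₁| · sin C = cos(19.4°)·sin(57.6°) ≈ 0.796, again giving ≈ 37.2°.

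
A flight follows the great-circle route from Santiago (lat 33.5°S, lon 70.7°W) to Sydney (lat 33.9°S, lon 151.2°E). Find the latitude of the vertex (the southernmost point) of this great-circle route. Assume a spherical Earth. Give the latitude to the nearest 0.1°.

≈ 61.8°S

The great circle lies in the plane with unit normal n̂ = (p₁ × p₂)/|p₁ × p₂|.
Here n̂_z ≈ -0.472; the vertex latitude is φ_max = arccos|n̂_z| ≈ 61.8°.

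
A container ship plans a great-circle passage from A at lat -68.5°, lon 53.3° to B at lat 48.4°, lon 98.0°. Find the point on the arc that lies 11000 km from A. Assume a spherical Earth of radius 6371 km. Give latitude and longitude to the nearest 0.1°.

≈ lat 26.6°, lon 90.5°

Write both endpoints as unit vectors p₁, p₂ with components (cos φ cos λ, cos φ sin λ, sin φ).
The central angle between the endpoints is δ = arccos(p₁·p₂) ≈ 2.121 rad (121.5°). The total great-circle distance is δ·R ≈ 2.121 × 6371 ≈ 13512 km, so the target fraction is f = 11000/13512 ≈ 0.814.
Interpolate at f ≈ 0.814 with slerp weights a = sin((1−f)δ)/sin δ ≈ 0.451, b = sin(fδ)/sin δ ≈ 1.159.
p = a·p₁ + b·p₂ ≈ (-0.008, 0.894, 0.447); φ = arcsin(p_z) ≈ 26.57°, λ = atan2(p_y, p_x) ≈ 90.54°.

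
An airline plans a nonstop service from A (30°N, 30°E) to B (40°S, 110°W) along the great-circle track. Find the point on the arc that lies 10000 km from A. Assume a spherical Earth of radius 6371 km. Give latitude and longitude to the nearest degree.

≈ (24°S, 45°W)

Write both endpoints as unit vectors p₁, p₂ with components (cos φ cos λ, cos φ sin λ, sin φ).
The central angle between the endpoints is δ = arccos(p₁·p₂) ≈ 2.549 rad (146.1°). The total great-circle distance is δ·R ≈ 2.549 × 6371 ≈ 16241 km, so the target fraction is f = 10000/16241 ≈ 0.616.
Interpolate at f ≈ 0.616 with slerp weights a = sin((1−f)δ)/sin δ ≈ 1.487, b = sin(fδ)/sin δ ≈ 1.791.
p = a·p₁ + b·p₂ ≈ (0.646, -0.645, -0.408); φ = arcsin(p_z) ≈ -24.06°, λ = atan2(p_y, p_x) ≈ -44.97°.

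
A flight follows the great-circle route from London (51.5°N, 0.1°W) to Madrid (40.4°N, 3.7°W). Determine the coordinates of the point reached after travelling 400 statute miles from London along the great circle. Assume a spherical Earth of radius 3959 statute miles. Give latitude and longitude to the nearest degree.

Convert each endpoint to a unit vector on the sphere (x = cos φ cos λ, y = cos φ sin λ, z = sin φ).
The central angle between the endpoints is δ = arccos(p₁·p₂) ≈ 0.199 rad (11.4°). The total great-circle distance is δ·R ≈ 0.199 × 3959 ≈ 786 mi, so the target fraction is f = 400/786 ≈ 0.509.
Interpolate at f ≈ 0.509 with slerp weights a = sin((1−f)δ)/sin δ ≈ 0.494, b = sin(fδ)/sin δ ≈ 0.511.
p = a·p₁ + b·p₂ ≈ (0.696, -0.026, 0.718); φ = arcsin(p_z) ≈ 45.87°, λ = atan2(p_y, p_x) ≈ -2.11°.

≈ (46°N, 2°W)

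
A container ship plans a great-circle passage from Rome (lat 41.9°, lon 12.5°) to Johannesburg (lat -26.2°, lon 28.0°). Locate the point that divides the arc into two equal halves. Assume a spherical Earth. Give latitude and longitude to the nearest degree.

The haversine formula gives a central angle δ ≈ 1.215 rad (69.6°) between the endpoints.
Interpolate at f = 1/2 with slerp weights a = sin((1−f)δ)/sin δ ≈ 0.609, b = sin(fδ)/sin δ ≈ 0.609.
p = a·p₁ + b·p₂ ≈ (0.925, 0.355, 0.138); φ = arcsin(p_z) ≈ 7.92°, λ = atan2(p_y, p_x) ≈ 20.98°.

≈ lat 8°, lon 21°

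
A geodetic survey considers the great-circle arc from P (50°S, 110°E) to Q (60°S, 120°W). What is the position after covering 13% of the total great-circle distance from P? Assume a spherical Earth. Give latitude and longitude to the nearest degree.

Write both endpoints as unit vectors p₁, p₂ with components (cos φ cos λ, cos φ sin λ, sin φ).
The central angle between the endpoints is δ = arccos(p₁·p₂) ≈ 1.096 rad (62.8°).
Interpolate at f = 0.13 with slerp weights a = sin((1−f)δ)/sin δ ≈ 0.917, b = sin(fδ)/sin δ ≈ 0.160.
p = a·p₁ + b·p₂ ≈ (-0.242, 0.485, -0.841); φ = arcsin(p_z) ≈ -57.21°, λ = atan2(p_y, p_x) ≈ 116.49°.

≈ (57°S, 116°E)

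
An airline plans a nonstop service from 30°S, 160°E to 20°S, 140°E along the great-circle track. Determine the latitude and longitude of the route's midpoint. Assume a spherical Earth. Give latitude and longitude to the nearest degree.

Write both endpoints as unit vectors p₁, p₂ with components (cos φ cos λ, cos φ sin λ, sin φ).
The central angle between the endpoints is δ = arccos(p₁·p₂) ≈ 0.360 rad (20.7°).
Interpolate at f = 1/2 with slerp weights a = sin((1−f)δ)/sin δ ≈ 0.508, b = sin(fδ)/sin δ ≈ 0.508.
p = a·p₁ + b·p₂ ≈ (-0.779, 0.458, -0.428); φ = arcsin(p_z) ≈ -25.34°, λ = atan2(p_y, p_x) ≈ 149.59°.

≈ 25°S, 150°E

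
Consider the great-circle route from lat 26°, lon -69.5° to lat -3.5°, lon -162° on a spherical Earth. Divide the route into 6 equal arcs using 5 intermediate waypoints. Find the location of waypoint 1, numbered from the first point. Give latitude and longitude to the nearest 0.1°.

The haversine formula gives a central angle δ ≈ 1.637 rad (93.8°) between the endpoints.
Interpolate at f = 1/6 with slerp weights a = sin((1−f)δ)/sin δ ≈ 0.981, b = sin(fδ)/sin δ ≈ 0.270.
p = a·p₁ + b·p₂ ≈ (0.052, -0.909, 0.413); φ = arcsin(p_z) ≈ 24.42°, λ = atan2(p_y, p_x) ≈ -86.70°.

≈ lat 24.4°, lon -86.7°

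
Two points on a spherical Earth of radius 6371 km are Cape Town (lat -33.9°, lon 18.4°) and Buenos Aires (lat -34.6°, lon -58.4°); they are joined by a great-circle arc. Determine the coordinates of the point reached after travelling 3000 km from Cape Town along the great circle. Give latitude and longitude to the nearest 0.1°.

≈ lat -40.8°, lon -14.6°

Write both endpoints as unit vectors p₁, p₂ with components (cos φ cos λ, cos φ sin λ, sin φ).
The central angle between the endpoints is δ = arccos(p₁·p₂) ≈ 1.078 rad (61.8°). The total great-circle distance is δ·R ≈ 1.078 × 6371 ≈ 6871 km, so the target fraction is f = 3000/6871 ≈ 0.437.
Interpolate at f ≈ 0.437 with slerp weights a = sin((1−f)δ)/sin δ ≈ 0.648, b = sin(fδ)/sin δ ≈ 0.515.
p = a·p₁ + b·p₂ ≈ (0.732, -0.191, -0.654); φ = arcsin(p_z) ≈ -40.82°, λ = atan2(p_y, p_x) ≈ -14.64°.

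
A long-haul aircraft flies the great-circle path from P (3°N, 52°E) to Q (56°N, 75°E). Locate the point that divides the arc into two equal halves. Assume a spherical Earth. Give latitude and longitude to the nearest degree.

≈ (30°N, 60°E)

Write both endpoints as unit vectors p₁, p₂ with components (cos φ cos λ, cos φ sin λ, sin φ).
The central angle between the endpoints is δ = arccos(p₁·p₂) ≈ 0.980 rad (56.1°).
Interpolate at f = 1/2 with slerp weights a = sin((1−f)δ)/sin δ ≈ 0.567, b = sin(fδ)/sin δ ≈ 0.567.
p = a·p₁ + b·p₂ ≈ (0.430, 0.752, 0.499); φ = arcsin(p_z) ≈ 29.96°, λ = atan2(p_y, p_x) ≈ 60.22°.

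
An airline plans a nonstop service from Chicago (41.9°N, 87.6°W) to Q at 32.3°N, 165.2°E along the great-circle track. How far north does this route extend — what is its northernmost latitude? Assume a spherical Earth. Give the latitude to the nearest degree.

≈ 52°N

The great circle lies in the plane with unit normal n̂ = (p₁ × p₂)/|p₁ × p₂|.
Here n̂_z ≈ -0.610; the vertex latitude is φ_max = arccos|n̂_z| ≈ 52.4°.
Check via Clairaut: cos φ_max = |cos φ₁| · sin C = cos(41.9°)·sin(55.0°) ≈ 0.610, again giving ≈ 52.4°.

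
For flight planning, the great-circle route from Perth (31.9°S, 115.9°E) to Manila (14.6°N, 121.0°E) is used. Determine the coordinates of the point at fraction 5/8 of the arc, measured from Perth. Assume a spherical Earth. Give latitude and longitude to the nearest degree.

Convert each endpoint to a unit vector on the sphere (x = cos φ cos λ, y = cos φ sin λ, z = sin φ).
The central angle between the endpoints is δ = arccos(p₁·p₂) ≈ 0.816 rad (46.8°).
Interpolate at f = 5/8 with slerp weights a = sin((1−f)δ)/sin δ ≈ 0.414, b = sin(fδ)/sin δ ≈ 0.670.
p = a·p₁ + b·p₂ ≈ (-0.487, 0.872, -0.050); φ = arcsin(p_z) ≈ -2.84°, λ = atan2(p_y, p_x) ≈ 119.21°.

≈ 3°S, 119°E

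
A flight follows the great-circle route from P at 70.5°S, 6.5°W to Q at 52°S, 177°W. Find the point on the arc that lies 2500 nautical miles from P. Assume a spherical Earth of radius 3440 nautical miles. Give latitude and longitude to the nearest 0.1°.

Write both endpoints as unit vectors p₁, p₂ with components (cos φ cos λ, cos φ sin λ, sin φ).
The central angle between the endpoints is δ = arccos(p₁·p₂) ≈ 1.000 rad (57.3°). The total great-circle distance is δ·R ≈ 1.000 × 3440 ≈ 3441 nmi, so the target fraction is f = 2500/3441 ≈ 0.727.
Interpolate at f ≈ 0.727 with slerp weights a = sin((1−f)δ)/sin δ ≈ 0.321, b = sin(fδ)/sin δ ≈ 0.790.
p = a·p₁ + b·p₂ ≈ (-0.379, -0.038, -0.925); φ = arcsin(p_z) ≈ -67.62°, λ = atan2(p_y, p_x) ≈ -174.34°.

≈ 67.6°S, 174.3°W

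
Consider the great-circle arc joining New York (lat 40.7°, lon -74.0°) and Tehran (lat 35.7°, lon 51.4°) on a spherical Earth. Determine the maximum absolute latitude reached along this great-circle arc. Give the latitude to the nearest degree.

The great circle lies in the plane with unit normal n̂ = (p₁ × p₂)/|p₁ × p₂|.
Here n̂_z ≈ +0.502; the vertex latitude is φ_max = arccos|n̂_z| ≈ 59.9°.
Check via Clairaut: cos φ_max = |cos φ₁| · sin C = cos(40.7°)·sin(41.5°) ≈ 0.502, again giving ≈ 59.9°.

≈ 60°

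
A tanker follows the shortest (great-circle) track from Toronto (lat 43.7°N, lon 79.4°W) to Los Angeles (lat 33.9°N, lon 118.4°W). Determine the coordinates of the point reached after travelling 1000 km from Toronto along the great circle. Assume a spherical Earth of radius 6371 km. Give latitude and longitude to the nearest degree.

≈ lat 42°N, lon 92°W

Write both endpoints as unit vectors p₁, p₂ with components (cos φ cos λ, cos φ sin λ, sin φ).
The central angle between the endpoints is δ = arccos(p₁·p₂) ≈ 0.552 rad (31.6°). The total great-circle distance is δ·R ≈ 0.552 × 6371 ≈ 3514 km, so the target fraction is f = 1000/3514 ≈ 0.285.
Interpolate at f ≈ 0.285 with slerp weights a = sin((1−f)δ)/sin δ ≈ 0.734, b = sin(fδ)/sin δ ≈ 0.298.
p = a·p₁ + b·p₂ ≈ (-0.020, -0.739, 0.673); φ = arcsin(p_z) ≈ 42.32°, λ = atan2(p_y, p_x) ≈ -91.56°.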